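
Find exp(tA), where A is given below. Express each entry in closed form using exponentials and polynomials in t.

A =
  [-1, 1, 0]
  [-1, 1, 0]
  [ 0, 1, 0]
e^{tA} =
  [1 - t, t, 0]
  [-t, t + 1, 0]
  [-t^2/2, t^2/2 + t, 1]

Strategy: write A = P · J · P⁻¹ where J is a Jordan canonical form, so e^{tA} = P · e^{tJ} · P⁻¹, and e^{tJ} can be computed block-by-block.

A has Jordan form
J =
  [0, 1, 0]
  [0, 0, 1]
  [0, 0, 0]
(up to reordering of blocks).

Per-block formulas:
  For a 3×3 Jordan block J_3(0): exp(t · J_3(0)) = e^(0t)·(I + t·N + (t^2/2)·N^2), where N is the 3×3 nilpotent shift.

After assembling e^{tJ} and conjugating by P, we get:

e^{tA} =
  [1 - t, t, 0]
  [-t, t + 1, 0]
  [-t^2/2, t^2/2 + t, 1]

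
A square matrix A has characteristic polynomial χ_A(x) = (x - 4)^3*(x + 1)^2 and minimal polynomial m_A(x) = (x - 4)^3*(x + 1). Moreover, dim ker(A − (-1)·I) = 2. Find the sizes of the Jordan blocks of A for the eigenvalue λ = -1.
Block sizes for λ = -1: [1, 1]

Step 1 — from the characteristic polynomial, algebraic multiplicity of λ = -1 is 2. From dim ker(A − (-1)·I) = 2, there are exactly 2 Jordan blocks for λ = -1.
Step 2 — from the minimal polynomial, the factor (x + 1) tells us the largest block for λ = -1 has size 1.
Step 3 — with total size 2, 2 blocks, and largest block 1, the block sizes (in nonincreasing order) are [1, 1].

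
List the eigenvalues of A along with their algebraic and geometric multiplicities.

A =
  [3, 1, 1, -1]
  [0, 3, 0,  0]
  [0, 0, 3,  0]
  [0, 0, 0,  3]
λ = 3: alg = 4, geom = 3

Step 1 — factor the characteristic polynomial to read off the algebraic multiplicities:
  χ_A(x) = (x - 3)^4

Step 2 — compute geometric multiplicities via the rank-nullity identity g(λ) = n − rank(A − λI):
  rank(A − (3)·I) = 1, so dim ker(A − (3)·I) = n − 1 = 3

Summary:
  λ = 3: algebraic multiplicity = 4, geometric multiplicity = 3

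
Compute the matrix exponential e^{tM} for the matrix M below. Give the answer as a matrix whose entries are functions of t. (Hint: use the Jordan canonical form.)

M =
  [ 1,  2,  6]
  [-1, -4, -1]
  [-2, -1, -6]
e^{tM} =
  [t^2*exp(-3*t) + 4*t*exp(-3*t) + exp(-3*t), 2*t*exp(-3*t), 2*t^2*exp(-3*t) + 6*t*exp(-3*t)]
  [-t^2*exp(-3*t)/2 - t*exp(-3*t), -t*exp(-3*t) + exp(-3*t), -t^2*exp(-3*t) - t*exp(-3*t)]
  [-t^2*exp(-3*t)/2 - 2*t*exp(-3*t), -t*exp(-3*t), -t^2*exp(-3*t) - 3*t*exp(-3*t) + exp(-3*t)]

Strategy: write M = P · J · P⁻¹ where J is a Jordan canonical form, so e^{tM} = P · e^{tJ} · P⁻¹, and e^{tJ} can be computed block-by-block.

M has Jordan form
J =
  [-3,  1,  0]
  [ 0, -3,  1]
  [ 0,  0, -3]
(up to reordering of blocks).

Per-block formulas:
  For a 3×3 Jordan block J_3(-3): exp(t · J_3(-3)) = e^(-3t)·(I + t·N + (t^2/2)·N^2), where N is the 3×3 nilpotent shift.

After assembling e^{tJ} and conjugating by P, we get:

e^{tM} =
  [t^2*exp(-3*t) + 4*t*exp(-3*t) + exp(-3*t), 2*t*exp(-3*t), 2*t^2*exp(-3*t) + 6*t*exp(-3*t)]
  [-t^2*exp(-3*t)/2 - t*exp(-3*t), -t*exp(-3*t) + exp(-3*t), -t^2*exp(-3*t) - t*exp(-3*t)]
  [-t^2*exp(-3*t)/2 - 2*t*exp(-3*t), -t*exp(-3*t), -t^2*exp(-3*t) - 3*t*exp(-3*t) + exp(-3*t)]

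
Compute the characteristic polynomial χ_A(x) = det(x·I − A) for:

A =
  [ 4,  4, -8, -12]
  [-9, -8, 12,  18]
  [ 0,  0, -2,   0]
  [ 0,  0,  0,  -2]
x^4 + 8*x^3 + 24*x^2 + 32*x + 16

Expanding det(x·I − A) (e.g. by cofactor expansion or by noting that A is similar to its Jordan form J, which has the same characteristic polynomial as A) gives
  χ_A(x) = x^4 + 8*x^3 + 24*x^2 + 32*x + 16
which factors as (x + 2)^4. The eigenvalues (with algebraic multiplicities) are λ = -2 with multiplicity 4.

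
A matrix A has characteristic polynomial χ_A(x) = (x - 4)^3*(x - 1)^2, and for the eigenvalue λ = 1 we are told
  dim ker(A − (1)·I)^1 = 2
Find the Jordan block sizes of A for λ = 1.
Block sizes for λ = 1: [1, 1]

From the dimensions of kernels of powers, the number of Jordan blocks of size at least j is d_j − d_{j−1} where d_j = dim ker(N^j) (with d_0 = 0). Computing the differences gives [2].
The number of blocks of size exactly k is (#blocks of size ≥ k) − (#blocks of size ≥ k + 1), so the partition is: 2 block(s) of size 1.
In nonincreasing order the block sizes are [1, 1].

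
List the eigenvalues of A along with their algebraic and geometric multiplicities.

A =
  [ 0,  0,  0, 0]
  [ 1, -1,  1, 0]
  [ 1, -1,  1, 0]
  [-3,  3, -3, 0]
λ = 0: alg = 4, geom = 3

Step 1 — factor the characteristic polynomial to read off the algebraic multiplicities:
  χ_A(x) = x^4

Step 2 — compute geometric multiplicities via the rank-nullity identity g(λ) = n − rank(A − λI):
  rank(A − (0)·I) = 1, so dim ker(A − (0)·I) = n − 1 = 3

Summary:
  λ = 0: algebraic multiplicity = 4, geometric multiplicity = 3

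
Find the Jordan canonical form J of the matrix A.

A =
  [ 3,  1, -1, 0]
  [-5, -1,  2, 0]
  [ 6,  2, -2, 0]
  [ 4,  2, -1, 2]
J_3(0) ⊕ J_1(2)

The characteristic polynomial is
  det(x·I − A) = x^4 - 2*x^3 = x^3*(x - 2)

Eigenvalues and multiplicities (the geometric multiplicity of λ is n − rank(A − λI), which equals the number of Jordan blocks for λ):
  λ = 0: algebraic multiplicity = 3, geometric multiplicity = 1
  λ = 2: algebraic multiplicity = 1, geometric multiplicity = 1

Determining the block sizes for each eigenvalue:
  λ = 0: one block (gm = 1), so the single block has size am = 3 → block sizes [3]
  λ = 2: one block (gm = 1), so the single block has size am = 1 → block sizes [1]

Assembling the blocks gives a Jordan form
J =
  [0, 1, 0, 0]
  [0, 0, 1, 0]
  [0, 0, 0, 0]
  [0, 0, 0, 2]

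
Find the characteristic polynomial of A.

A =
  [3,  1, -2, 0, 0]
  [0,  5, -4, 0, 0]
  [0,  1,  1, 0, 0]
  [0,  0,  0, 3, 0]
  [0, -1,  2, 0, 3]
x^5 - 15*x^4 + 90*x^3 - 270*x^2 + 405*x - 243

Expanding det(x·I − A) (e.g. by cofactor expansion or by noting that A is similar to its Jordan form J, which has the same characteristic polynomial as A) gives
  χ_A(x) = x^5 - 15*x^4 + 90*x^3 - 270*x^2 + 405*x - 243
which factors as (x - 3)^5. The eigenvalues (with algebraic multiplicities) are λ = 3 with multiplicity 5.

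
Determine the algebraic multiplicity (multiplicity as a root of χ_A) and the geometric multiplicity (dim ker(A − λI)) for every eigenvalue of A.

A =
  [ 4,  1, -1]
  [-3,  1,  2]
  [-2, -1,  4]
λ = 3: alg = 3, geom = 1

Step 1 — factor the characteristic polynomial to read off the algebraic multiplicities:
  χ_A(x) = (x - 3)^3

Step 2 — compute geometric multiplicities via the rank-nullity identity g(λ) = n − rank(A − λI):
  rank(A − (3)·I) = 2, so dim ker(A − (3)·I) = n − 2 = 1

Summary:
  λ = 3: algebraic multiplicity = 3, geometric multiplicity = 1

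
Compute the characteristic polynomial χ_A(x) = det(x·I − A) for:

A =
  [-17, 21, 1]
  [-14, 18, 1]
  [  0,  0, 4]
x^3 - 5*x^2 - 8*x + 48

Expanding det(x·I − A) (e.g. by cofactor expansion or by noting that A is similar to its Jordan form J, which has the same characteristic polynomial as A) gives
  χ_A(x) = x^3 - 5*x^2 - 8*x + 48
which factors as (x - 4)^2*(x + 3). The eigenvalues (with algebraic multiplicities) are λ = -3 with multiplicity 1, λ = 4 with multiplicity 2.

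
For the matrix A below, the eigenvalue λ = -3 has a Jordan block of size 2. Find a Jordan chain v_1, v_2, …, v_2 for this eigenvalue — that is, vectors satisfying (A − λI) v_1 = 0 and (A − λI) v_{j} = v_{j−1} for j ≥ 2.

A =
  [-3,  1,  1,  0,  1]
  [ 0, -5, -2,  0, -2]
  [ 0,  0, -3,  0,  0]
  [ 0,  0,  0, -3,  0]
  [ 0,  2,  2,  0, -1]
A Jordan chain for λ = -3 of length 2:
v_1 = (1, -2, 0, 0, 2)ᵀ
v_2 = (0, 1, 0, 0, 0)ᵀ

Let N = A − (-3)·I. We want v_2 with N^2 v_2 = 0 but N^1 v_2 ≠ 0; then v_{j-1} := N · v_j for j = 2, …, 2.

Pick v_2 = (0, 1, 0, 0, 0)ᵀ.
Then v_1 = N · v_2 = (1, -2, 0, 0, 2)ᵀ.

Sanity check: (A − (-3)·I) v_1 = (0, 0, 0, 0, 0)ᵀ = 0. ✓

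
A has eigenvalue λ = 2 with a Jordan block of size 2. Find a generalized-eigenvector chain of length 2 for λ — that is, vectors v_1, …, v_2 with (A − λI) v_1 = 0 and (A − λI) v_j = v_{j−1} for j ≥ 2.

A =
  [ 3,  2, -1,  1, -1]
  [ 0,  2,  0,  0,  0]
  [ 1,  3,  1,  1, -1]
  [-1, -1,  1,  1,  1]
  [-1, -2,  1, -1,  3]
A Jordan chain for λ = 2 of length 2:
v_1 = (1, 0, 1, -1, -1)ᵀ
v_2 = (1, 0, 0, 0, 0)ᵀ

Let N = A − (2)·I. We want v_2 with N^2 v_2 = 0 but N^1 v_2 ≠ 0; then v_{j-1} := N · v_j for j = 2, …, 2.

Pick v_2 = (1, 0, 0, 0, 0)ᵀ.
Then v_1 = N · v_2 = (1, 0, 1, -1, -1)ᵀ.

Sanity check: (A − (2)·I) v_1 = (0, 0, 0, 0, 0)ᵀ = 0. ✓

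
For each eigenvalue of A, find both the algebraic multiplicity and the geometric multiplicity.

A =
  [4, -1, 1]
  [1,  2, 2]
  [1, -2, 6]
λ = 4: alg = 3, geom = 1

Step 1 — factor the characteristic polynomial to read off the algebraic multiplicities:
  χ_A(x) = (x - 4)^3

Step 2 — compute geometric multiplicities via the rank-nullity identity g(λ) = n − rank(A − λI):
  rank(A − (4)·I) = 2, so dim ker(A − (4)·I) = n − 2 = 1

Summary:
  λ = 4: algebraic multiplicity = 3, geometric multiplicity = 1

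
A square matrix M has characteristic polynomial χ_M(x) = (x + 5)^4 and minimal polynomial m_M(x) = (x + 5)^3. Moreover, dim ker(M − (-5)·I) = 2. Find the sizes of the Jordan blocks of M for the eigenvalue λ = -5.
Block sizes for λ = -5: [3, 1]

Step 1 — from the characteristic polynomial, algebraic multiplicity of λ = -5 is 4. From dim ker(M − (-5)·I) = 2, there are exactly 2 Jordan blocks for λ = -5.
Step 2 — from the minimal polynomial, the factor (x + 5)^3 tells us the largest block for λ = -5 has size 3.
Step 3 — with total size 4, 2 blocks, and largest block 3, the block sizes (in nonincreasing order) are [3, 1].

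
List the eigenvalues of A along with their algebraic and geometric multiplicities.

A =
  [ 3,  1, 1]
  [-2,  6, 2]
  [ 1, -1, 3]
λ = 4: alg = 3, geom = 2

Step 1 — factor the characteristic polynomial to read off the algebraic multiplicities:
  χ_A(x) = (x - 4)^3

Step 2 — compute geometric multiplicities via the rank-nullity identity g(λ) = n − rank(A − λI):
  rank(A − (4)·I) = 1, so dim ker(A − (4)·I) = n − 1 = 2

Summary:
  λ = 4: algebraic multiplicity = 3, geometric multiplicity = 2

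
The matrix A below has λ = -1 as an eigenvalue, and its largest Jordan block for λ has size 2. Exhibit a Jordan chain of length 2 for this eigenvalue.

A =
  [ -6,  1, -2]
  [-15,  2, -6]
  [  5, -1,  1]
A Jordan chain for λ = -1 of length 2:
v_1 = (-5, -15, 5)ᵀ
v_2 = (1, 0, 0)ᵀ

Let N = A − (-1)·I. We want v_2 with N^2 v_2 = 0 but N^1 v_2 ≠ 0; then v_{j-1} := N · v_j for j = 2, …, 2.

Pick v_2 = (1, 0, 0)ᵀ.
Then v_1 = N · v_2 = (-5, -15, 5)ᵀ.

Sanity check: (A − (-1)·I) v_1 = (0, 0, 0)ᵀ = 0. ✓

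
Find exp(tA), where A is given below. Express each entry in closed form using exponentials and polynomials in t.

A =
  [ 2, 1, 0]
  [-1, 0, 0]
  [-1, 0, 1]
e^{tA} =
  [t*exp(t) + exp(t), t*exp(t), 0]
  [-t*exp(t), -t*exp(t) + exp(t), 0]
  [-t^2*exp(t)/2 - t*exp(t), -t^2*exp(t)/2, exp(t)]

Strategy: write A = P · J · P⁻¹ where J is a Jordan canonical form, so e^{tA} = P · e^{tJ} · P⁻¹, and e^{tJ} can be computed block-by-block.

A has Jordan form
J =
  [1, 1, 0]
  [0, 1, 1]
  [0, 0, 1]
(up to reordering of blocks).

Per-block formulas:
  For a 3×3 Jordan block J_3(1): exp(t · J_3(1)) = e^(1t)·(I + t·N + (t^2/2)·N^2), where N is the 3×3 nilpotent shift.

After assembling e^{tJ} and conjugating by P, we get:

e^{tA} =
  [t*exp(t) + exp(t), t*exp(t), 0]
  [-t*exp(t), -t*exp(t) + exp(t), 0]
  [-t^2*exp(t)/2 - t*exp(t), -t^2*exp(t)/2, exp(t)]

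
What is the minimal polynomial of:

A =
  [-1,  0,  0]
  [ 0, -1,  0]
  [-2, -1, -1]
x^2 + 2*x + 1

The characteristic polynomial is χ_A(x) = (x + 1)^3, so the eigenvalues are known. The minimal polynomial is
  m_A(x) = Π_λ (x − λ)^{k_λ}
where k_λ is the size of the *largest* Jordan block for λ (equivalently, the smallest k with (A − λI)^k v = 0 for every generalised eigenvector v of λ).

  λ = -1: largest Jordan block has size 2, contributing (x + 1)^2

So m_A(x) = (x + 1)^2 = x^2 + 2*x + 1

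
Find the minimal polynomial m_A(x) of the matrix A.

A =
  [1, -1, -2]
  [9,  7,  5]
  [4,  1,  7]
x^3 - 15*x^2 + 75*x - 125

The characteristic polynomial is χ_A(x) = (x - 5)^3, so the eigenvalues are known. The minimal polynomial is
  m_A(x) = Π_λ (x − λ)^{k_λ}
where k_λ is the size of the *largest* Jordan block for λ (equivalently, the smallest k with (A − λI)^k v = 0 for every generalised eigenvector v of λ).

  λ = 5: largest Jordan block has size 3, contributing (x − 5)^3

So m_A(x) = (x - 5)^3 = x^3 - 15*x^2 + 75*x - 125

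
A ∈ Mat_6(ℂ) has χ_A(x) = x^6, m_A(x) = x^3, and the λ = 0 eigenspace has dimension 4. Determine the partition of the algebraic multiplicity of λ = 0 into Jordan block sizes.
Block sizes for λ = 0: [3, 1, 1, 1]

Step 1 — from the characteristic polynomial, algebraic multiplicity of λ = 0 is 6. From dim ker(A − (0)·I) = 4, there are exactly 4 Jordan blocks for λ = 0.
Step 2 — from the minimal polynomial, the factor (x − 0)^3 tells us the largest block for λ = 0 has size 3.
Step 3 — with total size 6, 4 blocks, and largest block 3, the block sizes (in nonincreasing order) are [3, 1, 1, 1].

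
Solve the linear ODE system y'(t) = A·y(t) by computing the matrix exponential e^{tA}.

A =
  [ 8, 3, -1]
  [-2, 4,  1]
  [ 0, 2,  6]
e^{tA} =
  [-t^2*exp(6*t) + 2*t*exp(6*t) + exp(6*t), -t^2*exp(6*t) + 3*t*exp(6*t), t^2*exp(6*t)/2 - t*exp(6*t)]
  [-2*t*exp(6*t), -2*t*exp(6*t) + exp(6*t), t*exp(6*t)]
  [-2*t^2*exp(6*t), -2*t^2*exp(6*t) + 2*t*exp(6*t), t^2*exp(6*t) + exp(6*t)]

Strategy: write A = P · J · P⁻¹ where J is a Jordan canonical form, so e^{tA} = P · e^{tJ} · P⁻¹, and e^{tJ} can be computed block-by-block.

A has Jordan form
J =
  [6, 1, 0]
  [0, 6, 1]
  [0, 0, 6]
(up to reordering of blocks).

Per-block formulas:
  For a 3×3 Jordan block J_3(6): exp(t · J_3(6)) = e^(6t)·(I + t·N + (t^2/2)·N^2), where N is the 3×3 nilpotent shift.

After assembling e^{tJ} and conjugating by P, we get:

e^{tA} =
  [-t^2*exp(6*t) + 2*t*exp(6*t) + exp(6*t), -t^2*exp(6*t) + 3*t*exp(6*t), t^2*exp(6*t)/2 - t*exp(6*t)]
  [-2*t*exp(6*t), -2*t*exp(6*t) + exp(6*t), t*exp(6*t)]
  [-2*t^2*exp(6*t), -2*t^2*exp(6*t) + 2*t*exp(6*t), t^2*exp(6*t) + exp(6*t)]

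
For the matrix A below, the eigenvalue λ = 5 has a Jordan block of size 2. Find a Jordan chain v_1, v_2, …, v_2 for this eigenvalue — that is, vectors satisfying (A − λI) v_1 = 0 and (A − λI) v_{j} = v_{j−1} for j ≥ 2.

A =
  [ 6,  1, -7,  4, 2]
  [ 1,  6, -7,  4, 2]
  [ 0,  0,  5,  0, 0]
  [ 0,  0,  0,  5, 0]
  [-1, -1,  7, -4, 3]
A Jordan chain for λ = 5 of length 2:
v_1 = (1, 1, 0, 0, -1)ᵀ
v_2 = (1, 0, 0, 0, 0)ᵀ

Let N = A − (5)·I. We want v_2 with N^2 v_2 = 0 but N^1 v_2 ≠ 0; then v_{j-1} := N · v_j for j = 2, …, 2.

Pick v_2 = (1, 0, 0, 0, 0)ᵀ.
Then v_1 = N · v_2 = (1, 1, 0, 0, -1)ᵀ.

Sanity check: (A − (5)·I) v_1 = (0, 0, 0, 0, 0)ᵀ = 0. ✓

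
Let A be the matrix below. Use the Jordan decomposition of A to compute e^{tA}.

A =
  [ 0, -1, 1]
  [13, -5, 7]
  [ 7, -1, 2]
e^{tA} =
  [-5*t^2*exp(-t)/2 + t*exp(-t) + exp(-t), t^2*exp(-t) - t*exp(-t), -3*t^2*exp(-t)/2 + t*exp(-t)]
  [5*t^2*exp(-t) + 13*t*exp(-t), -2*t^2*exp(-t) - 4*t*exp(-t) + exp(-t), 3*t^2*exp(-t) + 7*t*exp(-t)]
  [15*t^2*exp(-t)/2 + 7*t*exp(-t), -3*t^2*exp(-t) - t*exp(-t), 9*t^2*exp(-t)/2 + 3*t*exp(-t) + exp(-t)]

Strategy: write A = P · J · P⁻¹ where J is a Jordan canonical form, so e^{tA} = P · e^{tJ} · P⁻¹, and e^{tJ} can be computed block-by-block.

A has Jordan form
J =
  [-1,  1,  0]
  [ 0, -1,  1]
  [ 0,  0, -1]
(up to reordering of blocks).

Per-block formulas:
  For a 3×3 Jordan block J_3(-1): exp(t · J_3(-1)) = e^(-1t)·(I + t·N + (t^2/2)·N^2), where N is the 3×3 nilpotent shift.

After assembling e^{tJ} and conjugating by P, we get:

e^{tA} =
  [-5*t^2*exp(-t)/2 + t*exp(-t) + exp(-t), t^2*exp(-t) - t*exp(-t), -3*t^2*exp(-t)/2 + t*exp(-t)]
  [5*t^2*exp(-t) + 13*t*exp(-t), -2*t^2*exp(-t) - 4*t*exp(-t) + exp(-t), 3*t^2*exp(-t) + 7*t*exp(-t)]
  [15*t^2*exp(-t)/2 + 7*t*exp(-t), -3*t^2*exp(-t) - t*exp(-t), 9*t^2*exp(-t)/2 + 3*t*exp(-t) + exp(-t)]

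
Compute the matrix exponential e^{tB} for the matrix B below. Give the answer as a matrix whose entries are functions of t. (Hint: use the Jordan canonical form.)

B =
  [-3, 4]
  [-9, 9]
e^{tB} =
  [-6*t*exp(3*t) + exp(3*t), 4*t*exp(3*t)]
  [-9*t*exp(3*t), 6*t*exp(3*t) + exp(3*t)]

Strategy: write B = P · J · P⁻¹ where J is a Jordan canonical form, so e^{tB} = P · e^{tJ} · P⁻¹, and e^{tJ} can be computed block-by-block.

B has Jordan form
J =
  [3, 1]
  [0, 3]
(up to reordering of blocks).

Per-block formulas:
  For a 2×2 Jordan block J_2(3): exp(t · J_2(3)) = e^(3t)·(I + t·N), where N is the 2×2 nilpotent shift.

After assembling e^{tJ} and conjugating by P, we get:

e^{tB} =
  [-6*t*exp(3*t) + exp(3*t), 4*t*exp(3*t)]
  [-9*t*exp(3*t), 6*t*exp(3*t) + exp(3*t)]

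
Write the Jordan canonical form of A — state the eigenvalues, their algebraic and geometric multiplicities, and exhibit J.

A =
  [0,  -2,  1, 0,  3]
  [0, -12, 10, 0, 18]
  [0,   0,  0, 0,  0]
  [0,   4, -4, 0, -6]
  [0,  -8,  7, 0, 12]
J_3(0) ⊕ J_1(0) ⊕ J_1(0)

The characteristic polynomial is
  det(x·I − A) = x^5

Eigenvalues and multiplicities (the geometric multiplicity of λ is n − rank(A − λI), which equals the number of Jordan blocks for λ):
  λ = 0: algebraic multiplicity = 5, geometric multiplicity = 3

Determining the block sizes for each eigenvalue:
  λ = 0: with am = 5 and gm = 3, the partition is not yet determined (e.g. several partitions of 5 into 3 parts exist). Let N = A − (0)·I. Computing rank(N^1) = 2, rank(N^2) = 1, rank(N^3) = 0; the number of blocks of size ≥ j is rank(N^{j−1}) − rank(N^j), giving [3, 1, 1]. So we have 1 block(s) of size 3, 2 block(s) of size 1 → block sizes [3, 1, 1]

Assembling the blocks gives a Jordan form
J =
  [0, 1, 0, 0, 0]
  [0, 0, 1, 0, 0]
  [0, 0, 0, 0, 0]
  [0, 0, 0, 0, 0]
  [0, 0, 0, 0, 0]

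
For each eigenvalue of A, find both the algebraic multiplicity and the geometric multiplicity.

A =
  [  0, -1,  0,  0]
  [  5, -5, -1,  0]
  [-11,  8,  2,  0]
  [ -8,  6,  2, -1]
λ = -1: alg = 4, geom = 2

Step 1 — factor the characteristic polynomial to read off the algebraic multiplicities:
  χ_A(x) = (x + 1)^4

Step 2 — compute geometric multiplicities via the rank-nullity identity g(λ) = n − rank(A − λI):
  rank(A − (-1)·I) = 2, so dim ker(A − (-1)·I) = n − 2 = 2

Summary:
  λ = -1: algebraic multiplicity = 4, geometric multiplicity = 2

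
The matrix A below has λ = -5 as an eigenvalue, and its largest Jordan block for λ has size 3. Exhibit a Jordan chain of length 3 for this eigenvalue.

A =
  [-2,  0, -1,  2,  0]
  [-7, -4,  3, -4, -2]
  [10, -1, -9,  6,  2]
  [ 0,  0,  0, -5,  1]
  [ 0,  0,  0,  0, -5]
A Jordan chain for λ = -5 of length 3:
v_1 = (-1, 2, -3, 0, 0)ᵀ
v_2 = (3, -7, 10, 0, 0)ᵀ
v_3 = (1, 0, 0, 0, 0)ᵀ

Let N = A − (-5)·I. We want v_3 with N^3 v_3 = 0 but N^2 v_3 ≠ 0; then v_{j-1} := N · v_j for j = 3, …, 2.

Pick v_3 = (1, 0, 0, 0, 0)ᵀ.
Then v_2 = N · v_3 = (3, -7, 10, 0, 0)ᵀ.
Then v_1 = N · v_2 = (-1, 2, -3, 0, 0)ᵀ.

Sanity check: (A − (-5)·I) v_1 = (0, 0, 0, 0, 0)ᵀ = 0. ✓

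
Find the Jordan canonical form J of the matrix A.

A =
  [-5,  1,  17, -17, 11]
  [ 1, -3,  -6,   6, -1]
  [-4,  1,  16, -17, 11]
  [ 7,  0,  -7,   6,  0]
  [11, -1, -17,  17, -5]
J_2(-1) ⊕ J_1(-1) ⊕ J_1(6) ⊕ J_1(6)

The characteristic polynomial is
  det(x·I − A) = x^5 - 9*x^4 + 3*x^3 + 73*x^2 + 96*x + 36 = (x - 6)^2*(x + 1)^3

Eigenvalues and multiplicities (the geometric multiplicity of λ is n − rank(A − λI), which equals the number of Jordan blocks for λ):
  λ = -1: algebraic multiplicity = 3, geometric multiplicity = 2
  λ = 6: algebraic multiplicity = 2, geometric multiplicity = 2

Determining the block sizes for each eigenvalue:
  λ = -1: 2 blocks summing to 3 forces exactly one block of size 2 and the rest size 1 → block sizes [2, 1]
  λ = 6: gm = am = 2, so every block has size 1 → block sizes [1, 1]

Assembling the blocks gives a Jordan form
J =
  [-1,  1,  0, 0, 0]
  [ 0, -1,  0, 0, 0]
  [ 0,  0, -1, 0, 0]
  [ 0,  0,  0, 6, 0]
  [ 0,  0,  0, 0, 6]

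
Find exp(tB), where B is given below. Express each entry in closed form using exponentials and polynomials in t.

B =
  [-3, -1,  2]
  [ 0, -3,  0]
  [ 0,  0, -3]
e^{tB} =
  [exp(-3*t), -t*exp(-3*t), 2*t*exp(-3*t)]
  [0, exp(-3*t), 0]
  [0, 0, exp(-3*t)]

Strategy: write B = P · J · P⁻¹ where J is a Jordan canonical form, so e^{tB} = P · e^{tJ} · P⁻¹, and e^{tJ} can be computed block-by-block.

B has Jordan form
J =
  [-3,  1,  0]
  [ 0, -3,  0]
  [ 0,  0, -3]
(up to reordering of blocks).

Per-block formulas:
  For a 2×2 Jordan block J_2(-3): exp(t · J_2(-3)) = e^(-3t)·(I + t·N), where N is the 2×2 nilpotent shift.
  For a 1×1 block at λ = -3: exp(t · [-3]) = [e^(-3t)].

After assembling e^{tJ} and conjugating by P, we get:

e^{tB} =
  [exp(-3*t), -t*exp(-3*t), 2*t*exp(-3*t)]
  [0, exp(-3*t), 0]
  [0, 0, exp(-3*t)]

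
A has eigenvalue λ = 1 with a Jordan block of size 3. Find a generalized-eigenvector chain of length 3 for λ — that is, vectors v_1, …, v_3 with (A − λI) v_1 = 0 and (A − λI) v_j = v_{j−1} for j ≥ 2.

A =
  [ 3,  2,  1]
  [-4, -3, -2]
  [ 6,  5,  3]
A Jordan chain for λ = 1 of length 3:
v_1 = (2, -4, 4)ᵀ
v_2 = (2, -4, 6)ᵀ
v_3 = (1, 0, 0)ᵀ

Let N = A − (1)·I. We want v_3 with N^3 v_3 = 0 but N^2 v_3 ≠ 0; then v_{j-1} := N · v_j for j = 3, …, 2.

Pick v_3 = (1, 0, 0)ᵀ.
Then v_2 = N · v_3 = (2, -4, 6)ᵀ.
Then v_1 = N · v_2 = (2, -4, 4)ᵀ.

Sanity check: (A − (1)·I) v_1 = (0, 0, 0)ᵀ = 0. ✓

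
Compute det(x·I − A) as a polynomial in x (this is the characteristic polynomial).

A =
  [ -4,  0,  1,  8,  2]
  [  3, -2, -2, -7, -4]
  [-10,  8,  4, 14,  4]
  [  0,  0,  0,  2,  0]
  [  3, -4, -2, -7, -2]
x^5 + 2*x^4 - 8*x^3 - 16*x^2 + 16*x + 32

Expanding det(x·I − A) (e.g. by cofactor expansion or by noting that A is similar to its Jordan form J, which has the same characteristic polynomial as A) gives
  χ_A(x) = x^5 + 2*x^4 - 8*x^3 - 16*x^2 + 16*x + 32
which factors as (x - 2)^2*(x + 2)^3. The eigenvalues (with algebraic multiplicities) are λ = -2 with multiplicity 3, λ = 2 with multiplicity 2.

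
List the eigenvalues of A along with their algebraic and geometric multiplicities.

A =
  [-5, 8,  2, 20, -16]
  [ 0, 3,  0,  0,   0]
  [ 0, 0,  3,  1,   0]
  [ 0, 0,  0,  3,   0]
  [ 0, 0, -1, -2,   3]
λ = -5: alg = 1, geom = 1; λ = 3: alg = 4, geom = 2

Step 1 — factor the characteristic polynomial to read off the algebraic multiplicities:
  χ_A(x) = (x - 3)^4*(x + 5)

Step 2 — compute geometric multiplicities via the rank-nullity identity g(λ) = n − rank(A − λI):
  rank(A − (-5)·I) = 4, so dim ker(A − (-5)·I) = n − 4 = 1
  rank(A − (3)·I) = 3, so dim ker(A − (3)·I) = n − 3 = 2

Summary:
  λ = -5: algebraic multiplicity = 1, geometric multiplicity = 1
  λ = 3: algebraic multiplicity = 4, geometric multiplicity = 2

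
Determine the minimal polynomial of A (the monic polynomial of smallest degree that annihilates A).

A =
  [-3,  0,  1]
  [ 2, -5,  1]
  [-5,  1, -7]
x^3 + 15*x^2 + 75*x + 125

The characteristic polynomial is χ_A(x) = (x + 5)^3, so the eigenvalues are known. The minimal polynomial is
  m_A(x) = Π_λ (x − λ)^{k_λ}
where k_λ is the size of the *largest* Jordan block for λ (equivalently, the smallest k with (A − λI)^k v = 0 for every generalised eigenvector v of λ).

  λ = -5: largest Jordan block has size 3, contributing (x + 5)^3

So m_A(x) = (x + 5)^3 = x^3 + 15*x^2 + 75*x + 125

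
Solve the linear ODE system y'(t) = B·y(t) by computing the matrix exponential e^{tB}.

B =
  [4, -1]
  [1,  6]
e^{tB} =
  [-t*exp(5*t) + exp(5*t), -t*exp(5*t)]
  [t*exp(5*t), t*exp(5*t) + exp(5*t)]

Strategy: write B = P · J · P⁻¹ where J is a Jordan canonical form, so e^{tB} = P · e^{tJ} · P⁻¹, and e^{tJ} can be computed block-by-block.

B has Jordan form
J =
  [5, 1]
  [0, 5]
(up to reordering of blocks).

Per-block formulas:
  For a 2×2 Jordan block J_2(5): exp(t · J_2(5)) = e^(5t)·(I + t·N), where N is the 2×2 nilpotent shift.

After assembling e^{tJ} and conjugating by P, we get:

e^{tB} =
  [-t*exp(5*t) + exp(5*t), -t*exp(5*t)]
  [t*exp(5*t), t*exp(5*t) + exp(5*t)]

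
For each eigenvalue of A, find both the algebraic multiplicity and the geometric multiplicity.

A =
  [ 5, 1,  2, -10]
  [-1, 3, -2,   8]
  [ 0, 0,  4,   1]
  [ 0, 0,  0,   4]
λ = 4: alg = 4, geom = 2

Step 1 — factor the characteristic polynomial to read off the algebraic multiplicities:
  χ_A(x) = (x - 4)^4

Step 2 — compute geometric multiplicities via the rank-nullity identity g(λ) = n − rank(A − λI):
  rank(A − (4)·I) = 2, so dim ker(A − (4)·I) = n − 2 = 2

Summary:
  λ = 4: algebraic multiplicity = 4, geometric multiplicity = 2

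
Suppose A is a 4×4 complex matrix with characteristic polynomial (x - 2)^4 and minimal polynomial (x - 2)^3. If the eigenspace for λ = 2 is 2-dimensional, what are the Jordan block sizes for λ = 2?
Block sizes for λ = 2: [3, 1]

Step 1 — from the characteristic polynomial, algebraic multiplicity of λ = 2 is 4. From dim ker(A − (2)·I) = 2, there are exactly 2 Jordan blocks for λ = 2.
Step 2 — from the minimal polynomial, the factor (x − 2)^3 tells us the largest block for λ = 2 has size 3.
Step 3 — with total size 4, 2 blocks, and largest block 3, the block sizes (in nonincreasing order) are [3, 1].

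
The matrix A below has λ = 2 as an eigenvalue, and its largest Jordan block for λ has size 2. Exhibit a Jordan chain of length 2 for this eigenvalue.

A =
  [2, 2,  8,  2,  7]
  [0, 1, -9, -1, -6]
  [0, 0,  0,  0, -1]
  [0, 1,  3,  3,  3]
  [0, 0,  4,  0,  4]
A Jordan chain for λ = 2 of length 2:
v_1 = (2, -1, 0, 1, 0)ᵀ
v_2 = (0, 1, 0, 0, 0)ᵀ

Let N = A − (2)·I. We want v_2 with N^2 v_2 = 0 but N^1 v_2 ≠ 0; then v_{j-1} := N · v_j for j = 2, …, 2.

Pick v_2 = (0, 1, 0, 0, 0)ᵀ.
Then v_1 = N · v_2 = (2, -1, 0, 1, 0)ᵀ.

Sanity check: (A − (2)·I) v_1 = (0, 0, 0, 0, 0)ᵀ = 0. ✓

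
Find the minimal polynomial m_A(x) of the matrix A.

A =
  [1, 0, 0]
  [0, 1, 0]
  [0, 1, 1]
x^2 - 2*x + 1

The characteristic polynomial is χ_A(x) = (x - 1)^3, so the eigenvalues are known. The minimal polynomial is
  m_A(x) = Π_λ (x − λ)^{k_λ}
where k_λ is the size of the *largest* Jordan block for λ (equivalently, the smallest k with (A − λI)^k v = 0 for every generalised eigenvector v of λ).

  λ = 1: largest Jordan block has size 2, contributing (x − 1)^2

So m_A(x) = (x - 1)^2 = x^2 - 2*x + 1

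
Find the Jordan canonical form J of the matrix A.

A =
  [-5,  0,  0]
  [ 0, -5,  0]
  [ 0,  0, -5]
J_1(-5) ⊕ J_1(-5) ⊕ J_1(-5)

The characteristic polynomial is
  det(x·I − A) = x^3 + 15*x^2 + 75*x + 125 = (x + 5)^3

Eigenvalues and multiplicities (the geometric multiplicity of λ is n − rank(A − λI), which equals the number of Jordan blocks for λ):
  λ = -5: algebraic multiplicity = 3, geometric multiplicity = 3

Determining the block sizes for each eigenvalue:
  λ = -5: gm = am = 3, so every block has size 1 → block sizes [1, 1, 1]

Assembling the blocks gives a Jordan form
J =
  [-5,  0,  0]
  [ 0, -5,  0]
  [ 0,  0, -5]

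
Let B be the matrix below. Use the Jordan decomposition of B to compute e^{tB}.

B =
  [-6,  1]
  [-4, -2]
e^{tB} =
  [-2*t*exp(-4*t) + exp(-4*t), t*exp(-4*t)]
  [-4*t*exp(-4*t), 2*t*exp(-4*t) + exp(-4*t)]

Strategy: write B = P · J · P⁻¹ where J is a Jordan canonical form, so e^{tB} = P · e^{tJ} · P⁻¹, and e^{tJ} can be computed block-by-block.

B has Jordan form
J =
  [-4,  1]
  [ 0, -4]
(up to reordering of blocks).

Per-block formulas:
  For a 2×2 Jordan block J_2(-4): exp(t · J_2(-4)) = e^(-4t)·(I + t·N), where N is the 2×2 nilpotent shift.

After assembling e^{tJ} and conjugating by P, we get:

e^{tB} =
  [-2*t*exp(-4*t) + exp(-4*t), t*exp(-4*t)]
  [-4*t*exp(-4*t), 2*t*exp(-4*t) + exp(-4*t)]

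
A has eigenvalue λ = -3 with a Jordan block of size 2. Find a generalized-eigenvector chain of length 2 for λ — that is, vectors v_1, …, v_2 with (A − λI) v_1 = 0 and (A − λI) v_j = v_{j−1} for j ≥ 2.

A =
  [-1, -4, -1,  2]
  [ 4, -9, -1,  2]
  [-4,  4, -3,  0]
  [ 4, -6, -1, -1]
A Jordan chain for λ = -3 of length 2:
v_1 = (-2, -2, 0, -2)ᵀ
v_2 = (1, 1, 0, 0)ᵀ

Let N = A − (-3)·I. We want v_2 with N^2 v_2 = 0 but N^1 v_2 ≠ 0; then v_{j-1} := N · v_j for j = 2, …, 2.

Pick v_2 = (1, 1, 0, 0)ᵀ.
Then v_1 = N · v_2 = (-2, -2, 0, -2)ᵀ.

Sanity check: (A − (-3)·I) v_1 = (0, 0, 0, 0)ᵀ = 0. ✓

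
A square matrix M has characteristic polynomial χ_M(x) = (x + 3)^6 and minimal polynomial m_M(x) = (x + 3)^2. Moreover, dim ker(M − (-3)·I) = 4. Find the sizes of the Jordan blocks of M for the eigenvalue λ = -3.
Block sizes for λ = -3: [2, 2, 1, 1]

Step 1 — from the characteristic polynomial, algebraic multiplicity of λ = -3 is 6. From dim ker(M − (-3)·I) = 4, there are exactly 4 Jordan blocks for λ = -3.
Step 2 — from the minimal polynomial, the factor (x + 3)^2 tells us the largest block for λ = -3 has size 2.
Step 3 — with total size 6, 4 blocks, and largest block 2, the block sizes (in nonincreasing order) are [2, 2, 1, 1].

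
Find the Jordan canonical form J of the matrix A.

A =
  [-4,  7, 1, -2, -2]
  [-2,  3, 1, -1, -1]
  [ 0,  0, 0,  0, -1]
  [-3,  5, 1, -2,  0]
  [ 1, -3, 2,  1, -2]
J_3(-1) ⊕ J_2(-1)

The characteristic polynomial is
  det(x·I − A) = x^5 + 5*x^4 + 10*x^3 + 10*x^2 + 5*x + 1 = (x + 1)^5

Eigenvalues and multiplicities (the geometric multiplicity of λ is n − rank(A − λI), which equals the number of Jordan blocks for λ):
  λ = -1: algebraic multiplicity = 5, geometric multiplicity = 2

Determining the block sizes for each eigenvalue:
  λ = -1: with am = 5 and gm = 2, the partition is not yet determined (e.g. several partitions of 5 into 2 parts exist). Let N = A − (-1)·I. Computing rank(N^1) = 3, rank(N^2) = 1, rank(N^3) = 0; the number of blocks of size ≥ j is rank(N^{j−1}) − rank(N^j), giving [2, 2, 1]. So we have 1 block(s) of size 3, 1 block(s) of size 2 → block sizes [3, 2]

Assembling the blocks gives a Jordan form
J =
  [-1,  1,  0,  0,  0]
  [ 0, -1,  1,  0,  0]
  [ 0,  0, -1,  0,  0]
  [ 0,  0,  0, -1,  1]
  [ 0,  0,  0,  0, -1]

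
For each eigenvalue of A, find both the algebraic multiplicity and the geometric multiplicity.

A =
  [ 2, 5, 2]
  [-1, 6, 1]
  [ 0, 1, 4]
λ = 4: alg = 3, geom = 1

Step 1 — factor the characteristic polynomial to read off the algebraic multiplicities:
  χ_A(x) = (x - 4)^3

Step 2 — compute geometric multiplicities via the rank-nullity identity g(λ) = n − rank(A − λI):
  rank(A − (4)·I) = 2, so dim ker(A − (4)·I) = n − 2 = 1

Summary:
  λ = 4: algebraic multiplicity = 3, geometric multiplicity = 1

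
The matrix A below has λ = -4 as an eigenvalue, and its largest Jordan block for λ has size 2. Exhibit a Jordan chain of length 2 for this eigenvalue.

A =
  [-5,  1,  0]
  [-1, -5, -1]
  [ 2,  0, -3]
A Jordan chain for λ = -4 of length 2:
v_1 = (-1, -1, 2)ᵀ
v_2 = (1, 0, 0)ᵀ

Let N = A − (-4)·I. We want v_2 with N^2 v_2 = 0 but N^1 v_2 ≠ 0; then v_{j-1} := N · v_j for j = 2, …, 2.

Pick v_2 = (1, 0, 0)ᵀ.
Then v_1 = N · v_2 = (-1, -1, 2)ᵀ.

Sanity check: (A − (-4)·I) v_1 = (0, 0, 0)ᵀ = 0. ✓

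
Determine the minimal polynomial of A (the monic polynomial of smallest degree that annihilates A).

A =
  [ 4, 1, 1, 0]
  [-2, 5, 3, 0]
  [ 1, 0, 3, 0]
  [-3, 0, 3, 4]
x^3 - 12*x^2 + 48*x - 64

The characteristic polynomial is χ_A(x) = (x - 4)^4, so the eigenvalues are known. The minimal polynomial is
  m_A(x) = Π_λ (x − λ)^{k_λ}
where k_λ is the size of the *largest* Jordan block for λ (equivalently, the smallest k with (A − λI)^k v = 0 for every generalised eigenvector v of λ).

  λ = 4: largest Jordan block has size 3, contributing (x − 4)^3

So m_A(x) = (x - 4)^3 = x^3 - 12*x^2 + 48*x - 64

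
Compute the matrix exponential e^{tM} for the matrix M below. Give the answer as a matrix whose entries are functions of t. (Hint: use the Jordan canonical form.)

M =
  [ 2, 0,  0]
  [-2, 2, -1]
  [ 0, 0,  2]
e^{tM} =
  [exp(2*t), 0, 0]
  [-2*t*exp(2*t), exp(2*t), -t*exp(2*t)]
  [0, 0, exp(2*t)]

Strategy: write M = P · J · P⁻¹ where J is a Jordan canonical form, so e^{tM} = P · e^{tJ} · P⁻¹, and e^{tJ} can be computed block-by-block.

M has Jordan form
J =
  [2, 1, 0]
  [0, 2, 0]
  [0, 0, 2]
(up to reordering of blocks).

Per-block formulas:
  For a 1×1 block at λ = 2: exp(t · [2]) = [e^(2t)].
  For a 2×2 Jordan block J_2(2): exp(t · J_2(2)) = e^(2t)·(I + t·N), where N is the 2×2 nilpotent shift.

After assembling e^{tJ} and conjugating by P, we get:

e^{tM} =
  [exp(2*t), 0, 0]
  [-2*t*exp(2*t), exp(2*t), -t*exp(2*t)]
  [0, 0, exp(2*t)]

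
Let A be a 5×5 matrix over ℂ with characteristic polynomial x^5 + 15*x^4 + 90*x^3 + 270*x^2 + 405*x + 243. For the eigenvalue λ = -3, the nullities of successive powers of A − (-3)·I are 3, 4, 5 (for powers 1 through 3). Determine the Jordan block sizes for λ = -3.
Block sizes for λ = -3: [3, 1, 1]

From the dimensions of kernels of powers, the number of Jordan blocks of size at least j is d_j − d_{j−1} where d_j = dim ker(N^j) (with d_0 = 0). Computing the differences gives [3, 1, 1].
The number of blocks of size exactly k is (#blocks of size ≥ k) − (#blocks of size ≥ k + 1), so the partition is: 2 block(s) of size 1, 1 block(s) of size 3.
In nonincreasing order the block sizes are [3, 1, 1].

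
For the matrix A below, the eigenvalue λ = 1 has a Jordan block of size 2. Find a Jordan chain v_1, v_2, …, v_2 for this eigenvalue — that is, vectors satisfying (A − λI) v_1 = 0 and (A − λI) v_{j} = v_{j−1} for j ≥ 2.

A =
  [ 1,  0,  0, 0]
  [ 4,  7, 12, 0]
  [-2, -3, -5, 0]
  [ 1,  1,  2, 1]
A Jordan chain for λ = 1 of length 2:
v_1 = (0, 4, -2, 1)ᵀ
v_2 = (1, 0, 0, 0)ᵀ

Let N = A − (1)·I. We want v_2 with N^2 v_2 = 0 but N^1 v_2 ≠ 0; then v_{j-1} := N · v_j for j = 2, …, 2.

Pick v_2 = (1, 0, 0, 0)ᵀ.
Then v_1 = N · v_2 = (0, 4, -2, 1)ᵀ.

Sanity check: (A − (1)·I) v_1 = (0, 0, 0, 0)ᵀ = 0. ✓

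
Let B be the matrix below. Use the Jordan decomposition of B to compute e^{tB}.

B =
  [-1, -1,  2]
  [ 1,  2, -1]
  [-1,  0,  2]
e^{tB} =
  [t^2*exp(t)/2 - 2*t*exp(t) + exp(t), t^2*exp(t)/2 - t*exp(t), -t^2*exp(t)/2 + 2*t*exp(t)]
  [t*exp(t), t*exp(t) + exp(t), -t*exp(t)]
  [t^2*exp(t)/2 - t*exp(t), t^2*exp(t)/2, -t^2*exp(t)/2 + t*exp(t) + exp(t)]

Strategy: write B = P · J · P⁻¹ where J is a Jordan canonical form, so e^{tB} = P · e^{tJ} · P⁻¹, and e^{tJ} can be computed block-by-block.

B has Jordan form
J =
  [1, 1, 0]
  [0, 1, 1]
  [0, 0, 1]
(up to reordering of blocks).

Per-block formulas:
  For a 3×3 Jordan block J_3(1): exp(t · J_3(1)) = e^(1t)·(I + t·N + (t^2/2)·N^2), where N is the 3×3 nilpotent shift.

After assembling e^{tJ} and conjugating by P, we get:

e^{tB} =
  [t^2*exp(t)/2 - 2*t*exp(t) + exp(t), t^2*exp(t)/2 - t*exp(t), -t^2*exp(t)/2 + 2*t*exp(t)]
  [t*exp(t), t*exp(t) + exp(t), -t*exp(t)]
  [t^2*exp(t)/2 - t*exp(t), t^2*exp(t)/2, -t^2*exp(t)/2 + t*exp(t) + exp(t)]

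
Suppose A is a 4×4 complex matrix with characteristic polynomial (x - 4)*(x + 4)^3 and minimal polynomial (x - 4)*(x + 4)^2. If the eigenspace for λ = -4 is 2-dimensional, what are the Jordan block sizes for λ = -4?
Block sizes for λ = -4: [2, 1]

Step 1 — from the characteristic polynomial, algebraic multiplicity of λ = -4 is 3. From dim ker(A − (-4)·I) = 2, there are exactly 2 Jordan blocks for λ = -4.
Step 2 — from the minimal polynomial, the factor (x + 4)^2 tells us the largest block for λ = -4 has size 2.
Step 3 — with total size 3, 2 blocks, and largest block 2, the block sizes (in nonincreasing order) are [2, 1].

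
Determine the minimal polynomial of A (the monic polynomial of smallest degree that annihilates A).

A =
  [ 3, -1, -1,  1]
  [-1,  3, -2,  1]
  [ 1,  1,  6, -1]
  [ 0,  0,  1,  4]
x^3 - 12*x^2 + 48*x - 64

The characteristic polynomial is χ_A(x) = (x - 4)^4, so the eigenvalues are known. The minimal polynomial is
  m_A(x) = Π_λ (x − λ)^{k_λ}
where k_λ is the size of the *largest* Jordan block for λ (equivalently, the smallest k with (A − λI)^k v = 0 for every generalised eigenvector v of λ).

  λ = 4: largest Jordan block has size 3, contributing (x − 4)^3

So m_A(x) = (x - 4)^3 = x^3 - 12*x^2 + 48*x - 64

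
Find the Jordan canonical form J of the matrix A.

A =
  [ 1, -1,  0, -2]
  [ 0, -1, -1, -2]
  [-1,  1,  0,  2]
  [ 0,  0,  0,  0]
J_3(0) ⊕ J_1(0)

The characteristic polynomial is
  det(x·I − A) = x^4

Eigenvalues and multiplicities (the geometric multiplicity of λ is n − rank(A − λI), which equals the number of Jordan blocks for λ):
  λ = 0: algebraic multiplicity = 4, geometric multiplicity = 2

Determining the block sizes for each eigenvalue:
  λ = 0: with am = 4 and gm = 2, the partition is not yet determined (e.g. several partitions of 4 into 2 parts exist). Let N = A − (0)·I. Computing rank(N^1) = 2, rank(N^2) = 1, rank(N^3) = 0; the number of blocks of size ≥ j is rank(N^{j−1}) − rank(N^j), giving [2, 1, 1]. So we have 1 block(s) of size 3, 1 block(s) of size 1 → block sizes [3, 1]

Assembling the blocks gives a Jordan form
J =
  [0, 1, 0, 0]
  [0, 0, 1, 0]
  [0, 0, 0, 0]
  [0, 0, 0, 0]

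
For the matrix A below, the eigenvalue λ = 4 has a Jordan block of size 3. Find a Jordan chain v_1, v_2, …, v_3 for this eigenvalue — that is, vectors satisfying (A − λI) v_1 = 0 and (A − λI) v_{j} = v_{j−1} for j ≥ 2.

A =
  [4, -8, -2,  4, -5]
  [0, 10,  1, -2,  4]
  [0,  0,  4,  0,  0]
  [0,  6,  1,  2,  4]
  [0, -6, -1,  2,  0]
A Jordan chain for λ = 4 of length 3:
v_1 = (6, 0, 0, 0, 0)ᵀ
v_2 = (-8, 6, 0, 6, -6)ᵀ
v_3 = (0, 1, 0, 0, 0)ᵀ

Let N = A − (4)·I. We want v_3 with N^3 v_3 = 0 but N^2 v_3 ≠ 0; then v_{j-1} := N · v_j for j = 3, …, 2.

Pick v_3 = (0, 1, 0, 0, 0)ᵀ.
Then v_2 = N · v_3 = (-8, 6, 0, 6, -6)ᵀ.
Then v_1 = N · v_2 = (6, 0, 0, 0, 0)ᵀ.

Sanity check: (A − (4)·I) v_1 = (0, 0, 0, 0, 0)ᵀ = 0. ✓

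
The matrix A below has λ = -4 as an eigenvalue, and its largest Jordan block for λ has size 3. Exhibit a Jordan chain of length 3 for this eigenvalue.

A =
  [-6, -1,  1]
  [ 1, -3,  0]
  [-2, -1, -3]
A Jordan chain for λ = -4 of length 3:
v_1 = (1, -1, 1)ᵀ
v_2 = (-2, 1, -2)ᵀ
v_3 = (1, 0, 0)ᵀ

Let N = A − (-4)·I. We want v_3 with N^3 v_3 = 0 but N^2 v_3 ≠ 0; then v_{j-1} := N · v_j for j = 3, …, 2.

Pick v_3 = (1, 0, 0)ᵀ.
Then v_2 = N · v_3 = (-2, 1, -2)ᵀ.
Then v_1 = N · v_2 = (1, -1, 1)ᵀ.

Sanity check: (A − (-4)·I) v_1 = (0, 0, 0)ᵀ = 0. ✓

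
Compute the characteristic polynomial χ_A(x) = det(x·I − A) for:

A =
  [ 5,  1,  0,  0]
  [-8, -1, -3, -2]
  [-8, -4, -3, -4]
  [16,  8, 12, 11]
x^4 - 12*x^3 + 54*x^2 - 108*x + 81

Expanding det(x·I − A) (e.g. by cofactor expansion or by noting that A is similar to its Jordan form J, which has the same characteristic polynomial as A) gives
  χ_A(x) = x^4 - 12*x^3 + 54*x^2 - 108*x + 81
which factors as (x - 3)^4. The eigenvalues (with algebraic multiplicities) are λ = 3 with multiplicity 4.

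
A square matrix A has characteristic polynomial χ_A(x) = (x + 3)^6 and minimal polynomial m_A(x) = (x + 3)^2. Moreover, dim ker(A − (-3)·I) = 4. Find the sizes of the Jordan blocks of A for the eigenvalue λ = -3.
Block sizes for λ = -3: [2, 2, 1, 1]

Step 1 — from the characteristic polynomial, algebraic multiplicity of λ = -3 is 6. From dim ker(A − (-3)·I) = 4, there are exactly 4 Jordan blocks for λ = -3.
Step 2 — from the minimal polynomial, the factor (x + 3)^2 tells us the largest block for λ = -3 has size 2.
Step 3 — with total size 6, 4 blocks, and largest block 2, the block sizes (in nonincreasing order) are [2, 2, 1, 1].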